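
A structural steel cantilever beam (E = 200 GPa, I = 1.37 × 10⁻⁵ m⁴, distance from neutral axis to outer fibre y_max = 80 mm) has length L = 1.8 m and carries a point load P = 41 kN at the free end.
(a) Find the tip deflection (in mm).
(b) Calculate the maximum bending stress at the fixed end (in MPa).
(a) Tip deflection of a cantilever with an end point load: δ = P·L^3 / (3·E·I). Convert P = 41 kN = 41000 N, E = 200 GPa = 2 × 10¹¹ Pa.
  δ = (41000 × 1.8^3) / (3 × (2 × 10¹¹) × (1.37 × 10⁻⁵)) = 0.02909 m = 29.09 mm
(b) Maximum bending moment at the fixed end: M = P·L = 41000 × 1.8 = 73800 N·m. Convert y_max = 80 mm = 0.08 m.
  σ = M·y_max / I = (73800 × 0.08) / (1.37 × 10⁻⁵) = 4.309 × 10⁸ Pa = 430.9 MPa
Final answer: (a) δ = 29.09 mm, (b) σ = 430.9 MPa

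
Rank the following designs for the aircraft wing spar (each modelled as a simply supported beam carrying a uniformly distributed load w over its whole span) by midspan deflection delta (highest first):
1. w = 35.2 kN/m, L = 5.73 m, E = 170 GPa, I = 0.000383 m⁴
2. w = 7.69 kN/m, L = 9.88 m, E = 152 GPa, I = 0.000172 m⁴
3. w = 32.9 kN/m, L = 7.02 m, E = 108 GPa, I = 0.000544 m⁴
Model: a simply supported beam carrying a uniformly distributed load w over its whole span, so delta = (5·w·L^4) / (384·E·I) (SI units).
  Case 1: delta = (5 × 35200 × 5.73^4) / (384 × (1.7 × 10¹¹) × 0.000383) = 0.007588 m = 7.588 mm
  Case 2: delta = (5 × 7690 × 9.88^4) / (384 × (1.52 × 10¹¹) × 0.000172) = 0.03649 m = 36.49 mm
  Case 3: delta = (5 × 32900 × 7.02^4) / (384 × (1.08 × 10¹¹) × 0.000544) = 0.01771 m = 17.71 mm
Ordering: 36.49 mm (case 2) > 17.71 mm (case 3) > 7.588 mm (case 1)
Final answer: 2, 3, 1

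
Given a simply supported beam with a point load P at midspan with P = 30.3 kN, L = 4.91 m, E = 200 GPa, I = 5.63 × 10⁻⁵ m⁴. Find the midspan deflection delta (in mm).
Model: a simply supported beam with a point load P at midspan, so delta = (P·L^3) / (48·E·I).
Convert to SI units:
  P = 30.3 kN = 30300 N
  E = 200 GPa = 2 × 10¹¹ Pa
Substitute:
  delta = (30300 × 4.91^3) / (48 × (2 × 10¹¹) × (5.63 × 10⁻⁵))
  delta = 0.006636 m
Convert: delta = 0.006636 m = 6.636 mm
Final answer: delta = 6.636 mm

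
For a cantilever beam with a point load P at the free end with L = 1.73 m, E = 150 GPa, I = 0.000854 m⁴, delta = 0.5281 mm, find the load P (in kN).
Model: a cantilever beam with a point load P at the free end, so delta = (P·L^3) / (3·E·I).
Solve for P: P = (3·delta·E·I) / L^3.
Convert to SI units:
  E = 150 GPa = 1.5 × 10¹¹ Pa
  delta = 0.5281 mm = 0.0005281 m
Substitute:
  P = (3 × 0.0005281 × (1.5 × 10¹¹) × 0.000854) / 1.73^3
  P = 39200 N
Convert: P = 39200 N = 39.2 kN
Final answer: P = 39.2 kN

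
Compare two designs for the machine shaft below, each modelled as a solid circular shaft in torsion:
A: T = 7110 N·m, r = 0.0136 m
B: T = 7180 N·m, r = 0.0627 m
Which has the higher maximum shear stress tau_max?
Model: a solid circular shaft in torsion, so tau_max = (2·T) / (π·r^3) (SI units).
  A: tau_max = (2 × 7110) / (π × 0.0136^3) = 1.799 × 10⁹ Pa = 1799 MPa
  B: tau_max = (2 × 7180) / (π × 0.0627^3) = 1.854 × 10⁷ Pa = 18.54 MPa
1799 MPa > 18.54 MPa, so A is larger.
Final answer: A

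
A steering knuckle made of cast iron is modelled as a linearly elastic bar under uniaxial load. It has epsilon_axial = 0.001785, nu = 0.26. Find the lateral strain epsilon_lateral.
Model: a linearly elastic bar under uniaxial load, so epsilon_lateral = -nu·epsilon_axial.
Substitute:
  epsilon_lateral = -(0.26 × 0.001785)
  epsilon_lateral = -0.0004641
Final answer: epsilon_lateral = -0.0004641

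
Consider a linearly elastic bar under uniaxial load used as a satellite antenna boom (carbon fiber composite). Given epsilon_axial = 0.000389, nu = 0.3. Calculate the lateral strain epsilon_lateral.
Model: a linearly elastic bar under uniaxial load, so epsilon_lateral = -nu·epsilon_axial.
Substitute:
  epsilon_lateral = -(0.3 × 0.000389)
  epsilon_lateral = -0.0001167
Final answer: epsilon_lateral = -0.0001167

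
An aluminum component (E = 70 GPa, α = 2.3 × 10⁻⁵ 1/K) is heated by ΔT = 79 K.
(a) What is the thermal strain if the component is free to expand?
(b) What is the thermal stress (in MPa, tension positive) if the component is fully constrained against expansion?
(a) Free thermal strain ε_th = α·ΔT = (2.3 × 10⁻⁵) × 79 = 0.001817
(b) Fully constrained, the expansion is suppressed, so σ = -E·α·ΔT. Convert E = 70 GPa = 7 × 10¹⁰ Pa.
  σ = -(7 × 10¹⁰) × (2.3 × 10⁻⁵) × 79 = -1.272 × 10⁸ Pa = -127.2 MPa (compressive)
Final answer: (a) ε_th = 0.001817, (b) σ = -127.2 MPa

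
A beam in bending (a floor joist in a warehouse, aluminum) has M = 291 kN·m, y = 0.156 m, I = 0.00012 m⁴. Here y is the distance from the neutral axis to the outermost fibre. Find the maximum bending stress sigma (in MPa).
Model: a beam in bending, so sigma = (M·y) / I.
Convert to SI units:
  M = 291 kN·m = 291000 N·m
Substitute:
  sigma = (291000 × 0.156) / 0.00012
  sigma = 3.783 × 10⁸ Pa
Convert: sigma = 3.783 × 10⁸ Pa = 378.3 MPa
Final answer: sigma = 378.3 MPa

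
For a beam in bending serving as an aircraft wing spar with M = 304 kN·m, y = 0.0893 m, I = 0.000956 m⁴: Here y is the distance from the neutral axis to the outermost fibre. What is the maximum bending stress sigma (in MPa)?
Model: a beam in bending, so sigma = (M·y) / I.
Convert to SI units:
  M = 304 kN·m = 304000 N·m
Substitute:
  sigma = (304000 × 0.0893) / 0.000956
  sigma = 2.84 × 10⁷ Pa
Convert: sigma = 2.84 × 10⁷ Pa = 28.4 MPa
Final answer: sigma = 28.4 MPa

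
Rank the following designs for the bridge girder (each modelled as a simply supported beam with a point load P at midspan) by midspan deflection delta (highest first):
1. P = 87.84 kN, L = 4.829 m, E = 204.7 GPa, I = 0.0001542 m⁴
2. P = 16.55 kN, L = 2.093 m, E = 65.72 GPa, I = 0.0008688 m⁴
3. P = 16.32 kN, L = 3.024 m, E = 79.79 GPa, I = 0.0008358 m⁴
Model: a simply supported beam with a point load P at midspan, so delta = (P·L^3) / (48·E·I) (SI units).
  Case 1: delta = (87840 × 4.829^3) / (48 × (2.047 × 10¹¹) × 0.0001542) = 0.006529 m = 6.529 mm
  Case 2: delta = (16550 × 2.093^3) / (48 × (6.572 × 10¹⁰) × 0.0008688) = 5.537 × 10⁻⁵ m = 0.05537 mm
  Case 3: delta = (16320 × 3.024^3) / (48 × (7.979 × 10¹⁰) × 0.0008358) = 0.000141 m = 0.141 mm
Ordering: 6.529 mm (case 1) > 0.141 mm (case 3) > 0.05537 mm (case 2)
Final answer: 1, 3, 2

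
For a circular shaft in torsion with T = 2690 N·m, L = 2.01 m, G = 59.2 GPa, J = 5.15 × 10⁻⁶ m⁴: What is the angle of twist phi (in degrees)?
Model: a circular shaft in torsion, so phi = (T·L) / (G·J).
Convert to SI units:
  G = 59.2 GPa = 5.92 × 10¹⁰ Pa
Substitute:
  phi = (2690 × 2.01) / ((5.92 × 10¹⁰) × (5.15 × 10⁻⁶))
  phi = 0.01773 rad
Convert to degrees: phi = 0.01773 × 180/π = 1.016°
Final answer: phi = 1.016°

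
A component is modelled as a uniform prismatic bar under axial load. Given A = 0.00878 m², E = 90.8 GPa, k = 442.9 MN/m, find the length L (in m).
Model: a uniform prismatic bar under axial load, so k = (A·E) / L.
Solve for L: L = (A·E) / k.
Convert to SI units:
  E = 90.8 GPa = 9.08 × 10¹⁰ Pa
  k = 442.9 MN/m = 4.429 × 10⁸ N/m
Substitute:
  L = (0.00878 × (9.08 × 10¹⁰)) / (4.429 × 10⁸)
  L = 1.8 m
Final answer: L = 1.8 m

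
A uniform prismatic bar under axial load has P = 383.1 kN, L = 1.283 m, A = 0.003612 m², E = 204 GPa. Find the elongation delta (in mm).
Model: a uniform prismatic bar under axial load, so delta = (P·L) / (A·E).
Convert to SI units:
  P = 383.1 kN = 383100 N
  E = 204 GPa = 2.04 × 10¹¹ Pa
Substitute:
  delta = (383100 × 1.283) / (0.003612 × (2.04 × 10¹¹))
  delta = 0.0006671 m
Convert: delta = 0.0006671 m = 0.6671 mm
Final answer: delta = 0.6671 mm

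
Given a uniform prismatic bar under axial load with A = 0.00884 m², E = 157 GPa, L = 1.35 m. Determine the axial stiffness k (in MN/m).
Model: a uniform prismatic bar under axial load, so k = (A·E) / L.
Convert to SI units:
  E = 157 GPa = 1.57 × 10¹¹ Pa
Substitute:
  k = (0.00884 × (1.57 × 10¹¹)) / 1.35
  k = 1.028 × 10⁹ N/m
Convert: k = 1.028 × 10⁹ N/m = 1028 MN/m
Final answer: k = 1028 MN/m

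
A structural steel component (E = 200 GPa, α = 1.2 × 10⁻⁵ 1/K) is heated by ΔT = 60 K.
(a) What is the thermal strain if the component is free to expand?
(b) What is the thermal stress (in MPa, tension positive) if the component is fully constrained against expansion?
(a) Free thermal strain ε_th = α·ΔT = (1.2 × 10⁻⁵) × 60 = 0.00072
(b) Fully constrained, the expansion is suppressed, so σ = -E·α·ΔT. Convert E = 200 GPa = 2 × 10¹¹ Pa.
  σ = -(2 × 10¹¹) × (1.2 × 10⁻⁵) × 60 = -1.44 × 10⁸ Pa = -144 MPa (compressive)
Final answer: (a) ε_th = 0.00072, (b) σ = -144 MPa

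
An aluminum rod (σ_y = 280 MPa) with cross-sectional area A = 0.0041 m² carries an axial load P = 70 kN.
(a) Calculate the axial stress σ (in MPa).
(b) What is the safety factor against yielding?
(a) Axial stress σ = P/A. Convert P = 70 kN = 70000 N.
  σ = 70000 / 0.0041 = 1.707 × 10⁷ Pa = 17.07 MPa
(b) Safety factor SF = σ_y/σ = 280 / 17.07 = 16.4
Final answer: (a) σ = 17.07 MPa, (b) SF = 16.4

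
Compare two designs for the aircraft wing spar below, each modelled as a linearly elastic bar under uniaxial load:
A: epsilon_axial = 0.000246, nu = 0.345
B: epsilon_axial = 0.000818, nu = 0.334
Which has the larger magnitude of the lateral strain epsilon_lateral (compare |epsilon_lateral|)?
Model: a linearly elastic bar under uniaxial load, so epsilon_lateral = -nu·epsilon_axial (SI units).
  A: epsilon_lateral = -(0.345 × 0.000246) = -8.487 × 10⁻⁵
  B: epsilon_lateral = -(0.334 × 0.000818) = -0.0002732
|epsilon_lateral|: A = 8.487 × 10⁻⁵, B = 0.0002732, so B is larger in magnitude.
Final answer: B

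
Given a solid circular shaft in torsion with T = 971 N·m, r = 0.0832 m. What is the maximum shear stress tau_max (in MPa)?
Model: a solid circular shaft in torsion, so tau_max = (2·T) / (π·r^3).
Substitute:
  tau_max = (2 × 971) / (π × 0.0832^3)
  tau_max = 1.073 × 10⁶ Pa
Convert: tau_max = 1.073 × 10⁶ Pa = 1.073 MPa
Final answer: tau_max = 1.073 MPa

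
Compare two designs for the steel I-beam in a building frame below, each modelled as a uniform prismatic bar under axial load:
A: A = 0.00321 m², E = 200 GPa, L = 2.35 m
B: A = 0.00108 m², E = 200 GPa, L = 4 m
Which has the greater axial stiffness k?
Model: a uniform prismatic bar under axial load, so k = (A·E) / L (SI units).
  A: k = (0.00321 × (2 × 10¹¹)) / 2.35 = 2.732 × 10⁸ N/m = 273.2 MN/m
  B: k = (0.00108 × (2 × 10¹¹)) / 4 = 5.4 × 10⁷ N/m = 54 MN/m
273.2 MN/m > 54 MN/m, so A is larger.
Final answer: A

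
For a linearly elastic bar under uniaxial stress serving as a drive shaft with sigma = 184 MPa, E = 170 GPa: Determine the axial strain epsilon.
Model: a linearly elastic bar under uniaxial stress, so epsilon = sigma / E.
Convert to SI units:
  sigma = 184 MPa = 1.84 × 10⁸ Pa
  E = 170 GPa = 1.7 × 10¹¹ Pa
Substitute:
  epsilon = (1.84 × 10⁸) / (1.7 × 10¹¹)
  epsilon = 0.001082
Final answer: epsilon = 0.001082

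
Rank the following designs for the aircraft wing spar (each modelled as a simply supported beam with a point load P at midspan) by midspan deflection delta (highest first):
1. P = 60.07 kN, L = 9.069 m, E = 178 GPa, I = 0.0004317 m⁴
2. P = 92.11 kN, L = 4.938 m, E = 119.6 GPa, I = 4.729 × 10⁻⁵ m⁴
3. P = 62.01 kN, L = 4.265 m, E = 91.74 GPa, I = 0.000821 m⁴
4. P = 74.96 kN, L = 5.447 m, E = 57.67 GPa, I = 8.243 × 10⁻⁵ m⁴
Model: a simply supported beam with a point load P at midspan, so delta = (P·L^3) / (48·E·I) (SI units).
  Case 1: delta = (60070 × 9.069^3) / (48 × (1.78 × 10¹¹) × 0.0004317) = 0.01215 m = 12.15 mm
  Case 2: delta = (92110 × 4.938^3) / (48 × (1.196 × 10¹¹) × (4.729 × 10⁻⁵)) = 0.04085 m = 40.85 mm
  Case 3: delta = (62010 × 4.265^3) / (48 × (9.174 × 10¹⁰) × 0.000821) = 0.001331 m = 1.331 mm
  Case 4: delta = (74960 × 5.447^3) / (48 × (5.767 × 10¹⁰) × (8.243 × 10⁻⁵)) = 0.05309 m = 53.09 mm
Ordering: 53.09 mm (case 4) > 40.85 mm (case 2) > 12.15 mm (case 1) > 1.331 mm (case 3)
Final answer: 4, 2, 1, 3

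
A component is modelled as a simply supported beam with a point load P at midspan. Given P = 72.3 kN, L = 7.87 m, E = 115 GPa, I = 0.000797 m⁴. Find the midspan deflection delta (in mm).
Model: a simply supported beam with a point load P at midspan, so delta = (P·L^3) / (48·E·I).
Convert to SI units:
  P = 72.3 kN = 72300 N
  E = 115 GPa = 1.15 × 10¹¹ Pa
Substitute:
  delta = (72300 × 7.87^3) / (48 × (1.15 × 10¹¹) × 0.000797)
  delta = 0.008011 m
Convert: delta = 0.008011 m = 8.011 mm
Final answer: delta = 8.011 mm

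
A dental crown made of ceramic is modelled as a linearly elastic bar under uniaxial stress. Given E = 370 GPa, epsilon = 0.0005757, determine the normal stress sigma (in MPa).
Model: a linearly elastic bar under uniaxial stress, so epsilon = sigma / E.
Solve for sigma: sigma = epsilon·E.
Convert to SI units:
  E = 370 GPa = 3.7 × 10¹¹ Pa
Substitute:
  sigma = 0.0005757 × (3.7 × 10¹¹)
  sigma = 2.13 × 10⁸ Pa
Convert: sigma = 2.13 × 10⁸ Pa = 213 MPa
Final answer: sigma = 213 MPa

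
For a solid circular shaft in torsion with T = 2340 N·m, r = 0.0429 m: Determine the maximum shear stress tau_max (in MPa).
Model: a solid circular shaft in torsion, so tau_max = (2·T) / (π·r^3).
Substitute:
  tau_max = (2 × 2340) / (π × 0.0429^3)
  tau_max = 1.887 × 10⁷ Pa
Convert: tau_max = 1.887 × 10⁷ Pa = 18.87 MPa
Final answer: tau_max = 18.87 MPa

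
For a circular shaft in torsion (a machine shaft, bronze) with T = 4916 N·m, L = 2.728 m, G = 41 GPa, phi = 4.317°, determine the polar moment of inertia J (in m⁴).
Model: a circular shaft in torsion, so phi = (T·L) / (G·J).
Solve for J: J = (T·L) / (phi·G).
Convert to SI units:
  G = 41 GPa = 4.1 × 10¹⁰ Pa
  phi = 4.317° = 0.07535 rad
Substitute:
  J = (4916 × 2.728) / (0.07535 × (4.1 × 10¹⁰))
  J = 4.341 × 10⁻⁶ m⁴
Final answer: J = 4.341 × 10⁻⁶ m⁴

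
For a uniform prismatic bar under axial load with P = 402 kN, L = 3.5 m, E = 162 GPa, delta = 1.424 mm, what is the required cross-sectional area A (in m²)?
Model: a uniform prismatic bar under axial load, so delta = (P·L) / (A·E).
Solve for A: A = (P·L) / (delta·E).
Convert to SI units:
  P = 402 kN = 402000 N
  E = 162 GPa = 1.62 × 10¹¹ Pa
  delta = 1.424 mm = 0.001424 m
Substitute:
  A = (402000 × 3.5) / (0.001424 × (1.62 × 10¹¹))
  A = 0.006099 m²
Final answer: A = 0.006099 m²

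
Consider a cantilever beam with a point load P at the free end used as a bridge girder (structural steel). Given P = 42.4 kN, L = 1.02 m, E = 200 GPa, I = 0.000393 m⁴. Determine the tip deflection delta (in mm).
Model: a cantilever beam with a point load P at the free end, so delta = (P·L^3) / (3·E·I).
Convert to SI units:
  P = 42.4 kN = 42400 N
  E = 200 GPa = 2 × 10¹¹ Pa
Substitute:
  delta = (42400 × 1.02^3) / (3 × (2 × 10¹¹) × 0.000393)
  delta = 0.0001908 m
Convert: delta = 0.0001908 m = 0.1908 mm
Final answer: delta = 0.1908 mm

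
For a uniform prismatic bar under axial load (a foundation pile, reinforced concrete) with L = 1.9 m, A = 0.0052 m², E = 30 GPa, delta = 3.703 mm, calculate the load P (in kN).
Model: a uniform prismatic bar under axial load, so delta = (P·L) / (A·E).
Solve for P: P = (delta·A·E) / L.
Convert to SI units:
  E = 30 GPa = 3 × 10¹⁰ Pa
  delta = 3.703 mm = 0.003703 m
Substitute:
  P = (0.003703 × 0.0052 × (3 × 10¹⁰)) / 1.9
  P = 304000 N
Convert: P = 304000 N = 304 kN
Final answer: P = 304 kN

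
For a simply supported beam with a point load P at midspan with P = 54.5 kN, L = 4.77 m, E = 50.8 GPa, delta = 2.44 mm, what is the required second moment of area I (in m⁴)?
Model: a simply supported beam with a point load P at midspan, so delta = (P·L^3) / (48·E·I).
Solve for I: I = (P·L^3) / (48·delta·E).
Convert to SI units:
  P = 54.5 kN = 54500 N
  E = 50.8 GPa = 5.08 × 10¹⁰ Pa
  delta = 2.44 mm = 0.00244 m
Substitute:
  I = (54500 × 4.77^3) / (48 × 0.00244 × (5.08 × 10¹⁰))
  I = 0.0009942 m⁴
Final answer: I = 0.0009942 m⁴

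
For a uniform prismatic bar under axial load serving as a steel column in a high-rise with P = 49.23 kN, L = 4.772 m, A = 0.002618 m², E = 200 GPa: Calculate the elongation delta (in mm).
Model: a uniform prismatic bar under axial load, so delta = (P·L) / (A·E).
Convert to SI units:
  P = 49.23 kN = 49230 N
  E = 200 GPa = 2 × 10¹¹ Pa
Substitute:
  delta = (49230 × 4.772) / (0.002618 × (2 × 10¹¹))
  delta = 0.0004487 m
Convert: delta = 0.0004487 m = 0.4487 mm
Final answer: delta = 0.4487 mm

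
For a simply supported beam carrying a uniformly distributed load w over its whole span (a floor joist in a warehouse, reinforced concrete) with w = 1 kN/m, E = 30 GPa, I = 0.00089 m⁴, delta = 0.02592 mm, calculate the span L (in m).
Model: a simply supported beam carrying a uniformly distributed load w over its whole span, so delta = (5·w·L^4) / (384·E·I).
Solve for L: L = ((384·delta·E·I) / (5·w))^(1/4).
Convert to SI units:
  w = 1 kN/m = 1000 N/m
  E = 30 GPa = 3 × 10¹⁰ Pa
  delta = 0.02592 mm = 2.592 × 10⁻⁵ m
Substitute:
  L = ((384 × (2.592 × 10⁻⁵) × (3 × 10¹⁰) × 0.00089) / (5 × 1000))^(1/4)
  L = 2.7 m
Final answer: L = 2.7 m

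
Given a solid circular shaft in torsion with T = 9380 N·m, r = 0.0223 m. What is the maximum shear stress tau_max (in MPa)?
Model: a solid circular shaft in torsion, so tau_max = (2·T) / (π·r^3).
Substitute:
  tau_max = (2 × 9380) / (π × 0.0223^3)
  tau_max = 5.385 × 10⁸ Pa
Convert: tau_max = 5.385 × 10⁸ Pa = 538.5 MPa
Final answer: tau_max = 538.5 MPa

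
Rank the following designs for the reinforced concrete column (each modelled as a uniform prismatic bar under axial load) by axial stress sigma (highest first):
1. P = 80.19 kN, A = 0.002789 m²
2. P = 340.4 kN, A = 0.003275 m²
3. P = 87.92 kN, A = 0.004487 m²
Model: a uniform prismatic bar under axial load, so sigma = P / A (SI units).
  Case 1: sigma = 80190 / 0.002789 = 2.875 × 10⁷ Pa = 28.75 MPa
  Case 2: sigma = 340400 / 0.003275 = 1.039 × 10⁸ Pa = 103.9 MPa
  Case 3: sigma = 87920 / 0.004487 = 1.959 × 10⁷ Pa = 19.59 MPa
Ordering: 103.9 MPa (case 2) > 28.75 MPa (case 1) > 19.59 MPa (case 3)
Final answer: 2, 1, 3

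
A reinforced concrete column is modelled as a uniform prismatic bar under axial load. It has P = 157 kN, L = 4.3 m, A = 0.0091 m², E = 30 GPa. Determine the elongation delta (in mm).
Model: a uniform prismatic bar under axial load, so delta = (P·L) / (A·E).
Convert to SI units:
  P = 157 kN = 157000 N
  E = 30 GPa = 3 × 10¹⁰ Pa
Substitute:
  delta = (157000 × 4.3) / (0.0091 × (3 × 10¹⁰))
  delta = 0.002473 m
Convert: delta = 0.002473 m = 2.473 mm
Final answer: delta = 2.473 mm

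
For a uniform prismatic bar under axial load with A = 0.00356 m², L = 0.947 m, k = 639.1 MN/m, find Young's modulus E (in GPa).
Model: a uniform prismatic bar under axial load, so k = (A·E) / L.
Solve for E: E = (k·L) / A.
Convert to SI units:
  k = 639.1 MN/m = 6.391 × 10⁸ N/m
Substitute:
  E = ((6.391 × 10⁸) × 0.947) / 0.00356
  E = 1.7 × 10¹¹ Pa
Convert: E = 1.7 × 10¹¹ Pa = 170 GPa
Final answer: E = 170 GPa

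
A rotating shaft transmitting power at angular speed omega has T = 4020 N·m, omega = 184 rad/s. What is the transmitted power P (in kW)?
Model: a rotating shaft transmitting power at angular speed omega, so P = T·omega.
Substitute:
  P = 4020 × 184
  P = 739700 W
Convert: P = 739700 W = 739.7 kW
Final answer: P = 739.7 kW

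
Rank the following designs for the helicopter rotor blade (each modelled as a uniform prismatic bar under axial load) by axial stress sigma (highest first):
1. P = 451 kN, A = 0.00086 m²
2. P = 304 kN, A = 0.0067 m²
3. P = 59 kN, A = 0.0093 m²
Model: a uniform prismatic bar under axial load, so sigma = P / A (SI units).
  Case 1: sigma = 451000 / 0.00086 = 5.244 × 10⁸ Pa = 524.4 MPa
  Case 2: sigma = 304000 / 0.0067 = 4.537 × 10⁷ Pa = 45.37 MPa
  Case 3: sigma = 59000 / 0.0093 = 6.344 × 10⁶ Pa = 6.344 MPa
Ordering: 524.4 MPa (case 1) > 45.37 MPa (case 2) > 6.344 MPa (case 3)
Final answer: 1, 2, 3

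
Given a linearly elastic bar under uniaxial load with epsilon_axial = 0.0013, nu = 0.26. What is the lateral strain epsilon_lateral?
Model: a linearly elastic bar under uniaxial load, so epsilon_lateral = -nu·epsilon_axial.
Substitute:
  epsilon_lateral = -(0.26 × 0.0013)
  epsilon_lateral = -0.000338
Final answer: epsilon_lateral = -0.000338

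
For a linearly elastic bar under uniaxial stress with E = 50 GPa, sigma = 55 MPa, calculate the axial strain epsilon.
Model: a linearly elastic bar under uniaxial stress, so sigma = E·epsilon.
Solve for epsilon: epsilon = sigma / E.
Convert to SI units:
  E = 50 GPa = 5 × 10¹⁰ Pa
  sigma = 55 MPa = 5.5 × 10⁷ Pa
Substitute:
  epsilon = (5.5 × 10⁷) / (5 × 10¹⁰)
  epsilon = 0.0011
Final answer: epsilon = 0.0011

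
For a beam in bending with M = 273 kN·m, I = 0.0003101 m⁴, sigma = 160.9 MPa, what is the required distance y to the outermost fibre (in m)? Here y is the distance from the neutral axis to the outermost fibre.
Model: a beam in bending, so sigma = (M·y) / I.
Solve for y: y = (sigma·I) / M.
Convert to SI units:
  M = 273 kN·m = 273000 N·m
  sigma = 160.9 MPa = 1.609 × 10⁸ Pa
Substitute:
  y = ((1.609 × 10⁸) × 0.0003101) / 273000
  y = 0.1828 m
Final answer: y = 0.1828 m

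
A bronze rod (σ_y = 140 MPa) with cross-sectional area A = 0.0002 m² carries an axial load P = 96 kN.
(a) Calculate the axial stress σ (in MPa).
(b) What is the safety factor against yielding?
(a) Axial stress σ = P/A. Convert P = 96 kN = 96000 N.
  σ = 96000 / 0.0002 = 4.8 × 10⁸ Pa = 480 MPa
(b) Safety factor SF = σ_y/σ = 140 / 480 = 0.2917
Final answer: (a) σ = 480 MPa, (b) SF = 0.2917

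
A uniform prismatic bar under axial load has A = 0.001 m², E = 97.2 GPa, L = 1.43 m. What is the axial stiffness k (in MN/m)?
Model: a uniform prismatic bar under axial load, so k = (A·E) / L.
Convert to SI units:
  E = 97.2 GPa = 9.72 × 10¹⁰ Pa
Substitute:
  k = (0.001 × (9.72 × 10¹⁰)) / 1.43
  k = 6.797 × 10⁷ N/m
Convert: k = 6.797 × 10⁷ N/m = 67.97 MN/m
Final answer: k = 67.97 MN/m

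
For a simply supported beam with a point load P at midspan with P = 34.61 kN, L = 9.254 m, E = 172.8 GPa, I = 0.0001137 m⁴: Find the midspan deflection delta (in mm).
Model: a simply supported beam with a point load P at midspan, so delta = (P·L^3) / (48·E·I).
Convert to SI units:
  P = 34.61 kN = 34610 N
  E = 172.8 GPa = 1.728 × 10¹¹ Pa
Substitute:
  delta = (34610 × 9.254^3) / (48 × (1.728 × 10¹¹) × 0.0001137)
  delta = 0.02908 m
Convert: delta = 0.02908 m = 29.08 mm
Final answer: delta = 29.08 mm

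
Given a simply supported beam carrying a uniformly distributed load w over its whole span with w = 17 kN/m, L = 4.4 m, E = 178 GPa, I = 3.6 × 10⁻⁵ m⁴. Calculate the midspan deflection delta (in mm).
Model: a simply supported beam carrying a uniformly distributed load w over its whole span, so delta = (5·w·L^4) / (384·E·I).
Convert to SI units:
  w = 17 kN/m = 17000 N/m
  E = 178 GPa = 1.78 × 10¹¹ Pa
Substitute:
  delta = (5 × 17000 × 4.4^4) / (384 × (1.78 × 10¹¹) × (3.6 × 10⁻⁵))
  delta = 0.01295 m
Convert: delta = 0.01295 m = 12.95 mm
Final answer: delta = 12.95 mm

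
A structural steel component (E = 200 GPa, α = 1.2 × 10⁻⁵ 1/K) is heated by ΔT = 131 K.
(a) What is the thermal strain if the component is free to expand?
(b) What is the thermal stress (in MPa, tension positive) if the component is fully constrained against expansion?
(a) Free thermal strain ε_th = α·ΔT = (1.2 × 10⁻⁵) × 131 = 0.001572
(b) Fully constrained, the expansion is suppressed, so σ = -E·α·ΔT. Convert E = 200 GPa = 2 × 10¹¹ Pa.
  σ = -(2 × 10¹¹) × (1.2 × 10⁻⁵) × 131 = -3.144 × 10⁸ Pa = -314.4 MPa (compressive)
Final answer: (a) ε_th = 0.001572, (b) σ = -314.4 MPa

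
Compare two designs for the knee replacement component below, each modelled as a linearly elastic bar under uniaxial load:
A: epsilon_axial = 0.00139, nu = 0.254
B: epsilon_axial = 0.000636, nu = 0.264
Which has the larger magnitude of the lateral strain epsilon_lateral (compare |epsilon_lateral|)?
Model: a linearly elastic bar under uniaxial load, so epsilon_lateral = -nu·epsilon_axial (SI units).
  A: epsilon_lateral = -(0.254 × 0.00139) = -0.0003531
  B: epsilon_lateral = -(0.264 × 0.000636) = -0.0001679
|epsilon_lateral|: A = 0.0003531, B = 0.0001679, so A is larger in magnitude.
Final answer: A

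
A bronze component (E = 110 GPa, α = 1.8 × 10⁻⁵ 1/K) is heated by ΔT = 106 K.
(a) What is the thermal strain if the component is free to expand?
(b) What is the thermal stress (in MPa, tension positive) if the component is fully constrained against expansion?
(a) Free thermal strain ε_th = α·ΔT = (1.8 × 10⁻⁵) × 106 = 0.001908
(b) Fully constrained, the expansion is suppressed, so σ = -E·α·ΔT. Convert E = 110 GPa = 1.1 × 10¹¹ Pa.
  σ = -(1.1 × 10¹¹) × (1.8 × 10⁻⁵) × 106 = -2.099 × 10⁸ Pa = -209.9 MPa (compressive)
Final answer: (a) ε_th = 0.001908, (b) σ = -209.9 MPa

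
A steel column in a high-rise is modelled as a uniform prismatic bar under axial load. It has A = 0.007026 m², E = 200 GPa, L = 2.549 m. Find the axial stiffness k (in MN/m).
Model: a uniform prismatic bar under axial load, so k = (A·E) / L.
Convert to SI units:
  E = 200 GPa = 2 × 10¹¹ Pa
Substitute:
  k = (0.007026 × (2 × 10¹¹)) / 2.549
  k = 5.513 × 10⁸ N/m
Convert: k = 5.513 × 10⁸ N/m = 551.3 MN/m
Final answer: k = 551.3 MN/m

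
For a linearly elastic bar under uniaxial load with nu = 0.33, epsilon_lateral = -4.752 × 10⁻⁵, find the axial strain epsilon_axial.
Model: a linearly elastic bar under uniaxial load, so epsilon_lateral = -nu·epsilon_axial.
Solve for epsilon_axial: epsilon_axial = -epsilon_lateral / nu.
Substitute:
  epsilon_axial = -(-4.752 × 10⁻⁵) / 0.33
  epsilon_axial = 0.000144
Final answer: epsilon_axial = 0.000144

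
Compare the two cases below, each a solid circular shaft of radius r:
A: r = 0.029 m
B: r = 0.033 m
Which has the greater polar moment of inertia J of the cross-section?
Model: a solid circular shaft of radius r, so J = (π·r^4) / 2 (SI units).
  A: J = (π × 0.029^4) / 2 = 1.111 × 10⁻⁶ m⁴
  B: J = (π × 0.033^4) / 2 = 1.863 × 10⁻⁶ m⁴
1.863 × 10⁻⁶ m⁴ > 1.111 × 10⁻⁶ m⁴, so B is larger.
Final answer: B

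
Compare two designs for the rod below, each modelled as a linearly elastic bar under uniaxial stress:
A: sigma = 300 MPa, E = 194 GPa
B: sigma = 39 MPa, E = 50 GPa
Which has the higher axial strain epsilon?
Model: a linearly elastic bar under uniaxial stress, so epsilon = sigma / E (SI units).
  A: epsilon = (3 × 10⁸) / (1.94 × 10¹¹) = 0.001546
  B: epsilon = (3.9 × 10⁷) / (5 × 10¹⁰) = 0.00078
0.001546 > 0.00078, so A is larger.
Final answer: A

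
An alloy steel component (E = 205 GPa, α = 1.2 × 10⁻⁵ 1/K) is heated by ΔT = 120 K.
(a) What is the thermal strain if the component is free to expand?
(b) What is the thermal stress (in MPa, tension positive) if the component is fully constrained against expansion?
(a) Free thermal strain ε_th = α·ΔT = (1.2 × 10⁻⁵) × 120 = 0.00144
(b) Fully constrained, the expansion is suppressed, so σ = -E·α·ΔT. Convert E = 205 GPa = 2.05 × 10¹¹ Pa.
  σ = -(2.05 × 10¹¹) × (1.2 × 10⁻⁵) × 120 = -2.952 × 10⁸ Pa = -295.2 MPa (compressive)
Final answer: (a) ε_th = 0.00144, (b) σ = -295.2 MPa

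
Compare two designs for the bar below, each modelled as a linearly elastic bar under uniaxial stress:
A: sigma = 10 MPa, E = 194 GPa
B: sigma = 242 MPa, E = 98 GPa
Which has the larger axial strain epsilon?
Model: a linearly elastic bar under uniaxial stress, so epsilon = sigma / E (SI units).
  A: epsilon = (1 × 10⁷) / (1.94 × 10¹¹) = 5.155 × 10⁻⁵
  B: epsilon = (2.42 × 10⁸) / (9.8 × 10¹⁰) = 0.002469
0.002469 > 5.155 × 10⁻⁵, so B is larger.
Final answer: B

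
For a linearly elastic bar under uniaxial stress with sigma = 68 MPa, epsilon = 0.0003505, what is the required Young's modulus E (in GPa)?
Model: a linearly elastic bar under uniaxial stress, so epsilon = sigma / E.
Solve for E: E = sigma / epsilon.
Convert to SI units:
  sigma = 68 MPa = 6.8 × 10⁷ Pa
Substitute:
  E = (6.8 × 10⁷) / 0.0003505
  E = 1.94 × 10¹¹ Pa
Convert: E = 1.94 × 10¹¹ Pa = 194 GPa
Final answer: E = 194 GPa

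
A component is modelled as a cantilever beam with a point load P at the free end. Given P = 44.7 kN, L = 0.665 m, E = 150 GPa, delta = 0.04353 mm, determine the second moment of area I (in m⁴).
Model: a cantilever beam with a point load P at the free end, so delta = (P·L^3) / (3·E·I).
Solve for I: I = (P·L^3) / (3·delta·E).
Convert to SI units:
  P = 44.7 kN = 44700 N
  E = 150 GPa = 1.5 × 10¹¹ Pa
  delta = 0.04353 mm = 4.353 × 10⁻⁵ m
Substitute:
  I = (44700 × 0.665^3) / (3 × (4.353 × 10⁻⁵) × (1.5 × 10¹¹))
  I = 0.0006711 m⁴
Final answer: I = 0.0006711 m⁴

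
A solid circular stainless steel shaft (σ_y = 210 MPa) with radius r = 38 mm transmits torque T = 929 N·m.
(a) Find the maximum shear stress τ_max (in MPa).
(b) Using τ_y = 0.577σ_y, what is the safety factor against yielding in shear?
(a) For a solid circular shaft, τ_max = T·r/J with J = π·r^4/2, i.e. τ_max = 2·T / (π·r^3). Convert r = 38 mm = 0.038 m.
  τ_max = (2 × 929) / (π × 0.038^3) = 1.078 × 10⁷ Pa = 10.78 MPa
(b) τ_y = 0.577 × 210 = 121.17 MPa
  SF = τ_y/τ_max = 121.17 / 10.78 = 11.24
Final answer: (a) τ_max = 10.78 MPa, (b) SF = 11.24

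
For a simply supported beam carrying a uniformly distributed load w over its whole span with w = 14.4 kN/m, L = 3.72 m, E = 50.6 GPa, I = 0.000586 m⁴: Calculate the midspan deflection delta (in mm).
Model: a simply supported beam carrying a uniformly distributed load w over its whole span, so delta = (5·w·L^4) / (384·E·I).
Convert to SI units:
  w = 14.4 kN/m = 14400 N/m
  E = 50.6 GPa = 5.06 × 10¹⁰ Pa
Substitute:
  delta = (5 × 14400 × 3.72^4) / (384 × (5.06 × 10¹⁰) × 0.000586)
  delta = 0.001211 m
Convert: delta = 0.001211 m = 1.211 mm
Final answer: delta = 1.211 mm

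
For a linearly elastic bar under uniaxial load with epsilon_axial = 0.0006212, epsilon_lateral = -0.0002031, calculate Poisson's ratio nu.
Model: a linearly elastic bar under uniaxial load, so epsilon_lateral = -nu·epsilon_axial.
Solve for nu: nu = -epsilon_lateral / epsilon_axial.
Substitute:
  nu = -(-0.0002031) / 0.0006212
  nu = 0.3269
Final answer: nu = 0.3269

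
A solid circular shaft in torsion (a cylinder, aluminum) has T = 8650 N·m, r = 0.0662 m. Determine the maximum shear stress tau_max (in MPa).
Model: a solid circular shaft in torsion, so tau_max = (2·T) / (π·r^3).
Substitute:
  tau_max = (2 × 8650) / (π × 0.0662^3)
  tau_max = 1.898 × 10⁷ Pa
Convert: tau_max = 1.898 × 10⁷ Pa = 18.98 MPa
Final answer: tau_max = 18.98 MPa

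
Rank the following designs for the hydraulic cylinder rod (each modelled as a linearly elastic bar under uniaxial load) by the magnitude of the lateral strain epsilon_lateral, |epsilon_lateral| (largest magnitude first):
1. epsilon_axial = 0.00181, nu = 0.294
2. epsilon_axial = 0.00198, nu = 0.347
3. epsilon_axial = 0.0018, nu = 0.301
Model: a linearly elastic bar under uniaxial load, so epsilon_lateral = -nu·epsilon_axial (SI units).
  Case 1: epsilon_lateral = -(0.294 × 0.00181) = -0.0005321
  Case 2: epsilon_lateral = -(0.347 × 0.00198) = -0.0006871
  Case 3: epsilon_lateral = -(0.301 × 0.0018) = -0.0005418
Ordering by |epsilon_lateral|: 0.0006871 (case 2) > 0.0005418 (case 3) > 0.0005321 (case 1)
Final answer: 2, 3, 1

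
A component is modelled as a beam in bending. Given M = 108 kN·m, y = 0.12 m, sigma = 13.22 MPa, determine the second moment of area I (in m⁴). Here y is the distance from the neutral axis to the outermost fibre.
Model: a beam in bending, so sigma = (M·y) / I.
Solve for I: I = (M·y) / sigma.
Convert to SI units:
  M = 108 kN·m = 108000 N·m
  sigma = 13.22 MPa = 1.322 × 10⁷ Pa
Substitute:
  I = (108000 × 0.12) / (1.322 × 10⁷)
  I = 0.0009803 m⁴
Final answer: I = 0.0009803 m⁴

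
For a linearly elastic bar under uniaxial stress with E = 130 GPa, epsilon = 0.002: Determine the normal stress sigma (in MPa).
Model: a linearly elastic bar under uniaxial stress, so sigma = E·epsilon.
Convert to SI units:
  E = 130 GPa = 1.3 × 10¹¹ Pa
Substitute:
  sigma = (1.3 × 10¹¹) × 0.002
  sigma = 2.6 × 10⁸ Pa
Convert: sigma = 2.6 × 10⁸ Pa = 260 MPa
Final answer: sigma = 260 MPa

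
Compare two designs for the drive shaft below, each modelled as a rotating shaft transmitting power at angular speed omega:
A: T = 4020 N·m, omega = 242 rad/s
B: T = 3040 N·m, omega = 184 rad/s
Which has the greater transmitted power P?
Model: a rotating shaft transmitting power at angular speed omega, so P = T·omega (SI units).
  A: P = 4020 × 242 = 972800 W = 972.8 kW
  B: P = 3040 × 184 = 559400 W = 559.4 kW
972.8 kW > 559.4 kW, so A is larger.
Final answer: A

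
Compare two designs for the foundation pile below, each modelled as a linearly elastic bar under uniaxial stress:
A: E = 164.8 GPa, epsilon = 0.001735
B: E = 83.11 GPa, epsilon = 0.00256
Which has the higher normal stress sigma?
Model: a linearly elastic bar under uniaxial stress, so sigma = E·epsilon (SI units).
  A: sigma = (1.648 × 10¹¹) × 0.001735 = 2.859 × 10⁸ Pa = 285.9 MPa
  B: sigma = (8.311 × 10¹⁰) × 0.00256 = 2.128 × 10⁸ Pa = 212.8 MPa
285.9 MPa > 212.8 MPa, so A is larger.
Final answer: A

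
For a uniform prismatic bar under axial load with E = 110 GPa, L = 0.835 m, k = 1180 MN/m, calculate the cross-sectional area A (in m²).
Model: a uniform prismatic bar under axial load, so k = (A·E) / L.
Solve for A: A = (k·L) / E.
Convert to SI units:
  E = 110 GPa = 1.1 × 10¹¹ Pa
  k = 1180 MN/m = 1.18 × 10⁹ N/m
Substitute:
  A = ((1.18 × 10⁹) × 0.835) / (1.1 × 10¹¹)
  A = 0.008957 m²
Final answer: A = 0.008957 m²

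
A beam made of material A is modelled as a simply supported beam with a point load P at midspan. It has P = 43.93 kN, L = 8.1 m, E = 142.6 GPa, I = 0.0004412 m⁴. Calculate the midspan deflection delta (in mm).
Model: a simply supported beam with a point load P at midspan, so delta = (P·L^3) / (48·E·I).
Convert to SI units:
  P = 43.93 kN = 43930 N
  E = 142.6 GPa = 1.426 × 10¹¹ Pa
Substitute:
  delta = (43930 × 8.1^3) / (48 × (1.426 × 10¹¹) × 0.0004412)
  delta = 0.007731 m
Convert: delta = 0.007731 m = 7.731 mm
Final answer: delta = 7.731 mm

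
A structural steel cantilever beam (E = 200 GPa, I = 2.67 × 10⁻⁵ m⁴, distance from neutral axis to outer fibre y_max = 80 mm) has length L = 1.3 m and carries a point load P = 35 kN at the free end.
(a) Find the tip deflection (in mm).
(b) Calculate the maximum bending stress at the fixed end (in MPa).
(a) Tip deflection of a cantilever with an end point load: δ = P·L^3 / (3·E·I). Convert P = 35 kN = 35000 N, E = 200 GPa = 2 × 10¹¹ Pa.
  δ = (35000 × 1.3^3) / (3 × (2 × 10¹¹) × (2.67 × 10⁻⁵)) = 0.0048 m = 4.8 mm
(b) Maximum bending moment at the fixed end: M = P·L = 35000 × 1.3 = 45500 N·m. Convert y_max = 80 mm = 0.08 m.
  σ = M·y_max / I = (45500 × 0.08) / (2.67 × 10⁻⁵) = 1.363 × 10⁸ Pa = 136.3 MPa
Final answer: (a) δ = 4.8 mm, (b) σ = 136.3 MPa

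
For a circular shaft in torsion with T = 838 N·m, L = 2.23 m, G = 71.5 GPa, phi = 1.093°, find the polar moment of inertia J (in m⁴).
Model: a circular shaft in torsion, so phi = (T·L) / (G·J).
Solve for J: J = (T·L) / (phi·G).
Convert to SI units:
  G = 71.5 GPa = 7.15 × 10¹⁰ Pa
  phi = 1.093° = 0.01908 rad
Substitute:
  J = (838 × 2.23) / (0.01908 × (7.15 × 10¹⁰))
  J = 1.37 × 10⁻⁶ m⁴
Final answer: J = 1.37 × 10⁻⁶ m⁴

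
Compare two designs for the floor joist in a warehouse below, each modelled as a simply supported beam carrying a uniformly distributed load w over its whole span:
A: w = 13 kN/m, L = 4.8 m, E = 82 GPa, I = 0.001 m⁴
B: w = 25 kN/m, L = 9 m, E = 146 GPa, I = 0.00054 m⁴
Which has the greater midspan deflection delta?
Model: a simply supported beam carrying a uniformly distributed load w over its whole span, so delta = (5·w·L^4) / (384·E·I) (SI units).
  A: delta = (5 × 13000 × 4.8^4) / (384 × (8.2 × 10¹⁰) × 0.001) = 0.001096 m = 1.096 mm
  B: delta = (5 × 25000 × 9^4) / (384 × (1.46 × 10¹¹) × 0.00054) = 0.02709 m = 27.09 mm
27.09 mm > 1.096 mm, so B is larger.
Final answer: B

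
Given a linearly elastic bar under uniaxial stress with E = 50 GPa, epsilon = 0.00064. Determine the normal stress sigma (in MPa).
Model: a linearly elastic bar under uniaxial stress, so sigma = E·epsilon.
Convert to SI units:
  E = 50 GPa = 5 × 10¹⁰ Pa
Substitute:
  sigma = (5 × 10¹⁰) × 0.00064
  sigma = 3.2 × 10⁷ Pa
Convert: sigma = 3.2 × 10⁷ Pa = 32 MPa
Final answer: sigma = 32 MPa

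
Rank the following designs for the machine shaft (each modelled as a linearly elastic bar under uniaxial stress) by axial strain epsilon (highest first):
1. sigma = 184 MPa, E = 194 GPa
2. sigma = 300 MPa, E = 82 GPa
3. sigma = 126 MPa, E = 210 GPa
Model: a linearly elastic bar under uniaxial stress, so epsilon = sigma / E (SI units).
  Case 1: epsilon = (1.84 × 10⁸) / (1.94 × 10¹¹) = 0.0009485
  Case 2: epsilon = (3 × 10⁸) / (8.2 × 10¹⁰) = 0.003659
  Case 3: epsilon = (1.26 × 10⁸) / (2.1 × 10¹¹) = 0.0006
Ordering: 0.003659 (case 2) > 0.0009485 (case 1) > 0.0006 (case 3)
Final answer: 2, 1, 3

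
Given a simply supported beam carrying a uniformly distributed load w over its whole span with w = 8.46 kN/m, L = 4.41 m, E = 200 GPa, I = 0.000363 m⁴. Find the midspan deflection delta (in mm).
Model: a simply supported beam carrying a uniformly distributed load w over its whole span, so delta = (5·w·L^4) / (384·E·I).
Convert to SI units:
  w = 8.46 kN/m = 8460 N/m
  E = 200 GPa = 2 × 10¹¹ Pa
Substitute:
  delta = (5 × 8460 × 4.41^4) / (384 × (2 × 10¹¹) × 0.000363)
  delta = 0.0005739 m
Convert: delta = 0.0005739 m = 0.5739 mm
Final answer: delta = 0.5739 mm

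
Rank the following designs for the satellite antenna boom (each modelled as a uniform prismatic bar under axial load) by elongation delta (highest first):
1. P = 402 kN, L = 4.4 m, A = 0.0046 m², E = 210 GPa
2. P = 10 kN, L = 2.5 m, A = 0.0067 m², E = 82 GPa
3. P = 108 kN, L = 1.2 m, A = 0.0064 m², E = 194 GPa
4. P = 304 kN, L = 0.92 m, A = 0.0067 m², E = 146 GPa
Model: a uniform prismatic bar under axial load, so delta = (P·L) / (A·E) (SI units).
  Case 1: delta = (402000 × 4.4) / (0.0046 × (2.1 × 10¹¹)) = 0.001831 m = 1.831 mm
  Case 2: delta = (10000 × 2.5) / (0.0067 × (8.2 × 10¹⁰)) = 4.55 × 10⁻⁵ m = 0.0455 mm
  Case 3: delta = (108000 × 1.2) / (0.0064 × (1.94 × 10¹¹)) = 0.0001044 m = 0.1044 mm
  Case 4: delta = (304000 × 0.92) / (0.0067 × (1.46 × 10¹¹)) = 0.0002859 m = 0.2859 mm
Ordering: 1.831 mm (case 1) > 0.2859 mm (case 4) > 0.1044 mm (case 3) > 0.0455 mm (case 2)
Final answer: 1, 4, 3, 2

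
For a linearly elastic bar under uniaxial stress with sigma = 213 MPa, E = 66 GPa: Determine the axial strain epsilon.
Model: a linearly elastic bar under uniaxial stress, so epsilon = sigma / E.
Convert to SI units:
  sigma = 213 MPa = 2.13 × 10⁸ Pa
  E = 66 GPa = 6.6 × 10¹⁰ Pa
Substitute:
  epsilon = (2.13 × 10⁸) / (6.6 × 10¹⁰)
  epsilon = 0.003227
Final answer: epsilon = 0.003227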